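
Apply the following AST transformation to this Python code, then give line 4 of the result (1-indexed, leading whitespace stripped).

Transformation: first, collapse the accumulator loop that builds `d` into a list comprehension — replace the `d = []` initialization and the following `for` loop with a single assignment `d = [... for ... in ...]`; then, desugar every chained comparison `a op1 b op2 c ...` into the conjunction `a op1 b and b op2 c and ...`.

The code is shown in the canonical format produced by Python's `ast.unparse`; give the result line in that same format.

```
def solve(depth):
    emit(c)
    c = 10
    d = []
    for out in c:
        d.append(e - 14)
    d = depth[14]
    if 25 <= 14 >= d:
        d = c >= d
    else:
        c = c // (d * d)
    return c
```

Transformed code:
def solve(depth):
    emit(c)
    c = 10
    d = [e - 14 for out in c]
    d = depth[14]
    if 25 <= 14 and 14 >= d:
        d = c >= d
    else:
        c = c // (d * d)
    return c

d = [e - 14 for out in c]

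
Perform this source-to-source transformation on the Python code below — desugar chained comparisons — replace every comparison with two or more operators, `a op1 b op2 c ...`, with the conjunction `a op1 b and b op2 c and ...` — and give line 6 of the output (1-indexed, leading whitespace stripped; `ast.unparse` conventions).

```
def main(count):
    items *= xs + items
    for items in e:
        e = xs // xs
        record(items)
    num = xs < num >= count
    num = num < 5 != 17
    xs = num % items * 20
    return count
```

num = xs < num and num >= count

Transformed code:
def main(count):
    items *= xs + items
    for items in e:
        e = xs // xs
        record(items)
    num = xs < num and num >= count
    num = num < 5 and 5 != 17
    xs = num % items * 20
    return count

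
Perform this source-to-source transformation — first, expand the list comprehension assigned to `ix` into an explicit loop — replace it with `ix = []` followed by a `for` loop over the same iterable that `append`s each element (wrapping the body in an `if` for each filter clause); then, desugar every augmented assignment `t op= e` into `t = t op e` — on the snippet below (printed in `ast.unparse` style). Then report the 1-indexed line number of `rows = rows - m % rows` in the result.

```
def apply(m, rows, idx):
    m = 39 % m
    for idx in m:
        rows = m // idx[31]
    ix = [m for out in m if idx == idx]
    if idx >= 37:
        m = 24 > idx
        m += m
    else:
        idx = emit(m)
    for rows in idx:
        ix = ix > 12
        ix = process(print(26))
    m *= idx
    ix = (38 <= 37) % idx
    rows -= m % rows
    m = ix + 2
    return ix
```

Transformed code:
def apply(m, rows, idx):
    m = 39 % m
    for idx in m:
        rows = m // idx[31]
    ix = []
    for out in m:
        if idx == idx:
            ix.append(m)
    if idx >= 37:
        m = 24 > idx
        m = m + m
    else:
        idx = emit(m)
    for rows in idx:
        ix = ix > 12
        ix = process(print(26))
    m = m * idx
    ix = (38 <= 37) % idx
    rows = rows - m % rows
    m = ix + 2
    return ix

19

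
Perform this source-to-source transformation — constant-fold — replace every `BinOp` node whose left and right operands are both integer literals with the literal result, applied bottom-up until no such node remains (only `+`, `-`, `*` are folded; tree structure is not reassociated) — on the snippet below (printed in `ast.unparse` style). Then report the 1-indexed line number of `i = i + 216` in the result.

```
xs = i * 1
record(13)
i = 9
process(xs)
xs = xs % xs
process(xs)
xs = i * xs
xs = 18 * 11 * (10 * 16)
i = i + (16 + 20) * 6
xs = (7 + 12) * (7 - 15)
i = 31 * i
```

Transformed code:
xs = i * 1
record(13)
i = 9
process(xs)
xs = xs % xs
process(xs)
xs = i * xs
xs = 31680
i = i + 216
xs = -152
i = 31 * i

9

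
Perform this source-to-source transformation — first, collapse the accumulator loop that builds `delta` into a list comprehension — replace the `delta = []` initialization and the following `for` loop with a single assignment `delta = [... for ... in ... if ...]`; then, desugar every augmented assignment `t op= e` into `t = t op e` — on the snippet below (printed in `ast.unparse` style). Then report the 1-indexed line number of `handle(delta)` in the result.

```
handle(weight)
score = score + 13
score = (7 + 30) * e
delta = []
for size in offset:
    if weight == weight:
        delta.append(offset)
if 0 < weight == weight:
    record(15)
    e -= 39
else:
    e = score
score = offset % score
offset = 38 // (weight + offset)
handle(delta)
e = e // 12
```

12

Transformed code:
handle(weight)
score = score + 13
score = (7 + 30) * e
delta = [offset for size in offset if weight == weight]
if 0 < weight == weight:
    record(15)
    e = e - 39
else:
    e = score
score = offset % score
offset = 38 // (weight + offset)
handle(delta)
e = e // 12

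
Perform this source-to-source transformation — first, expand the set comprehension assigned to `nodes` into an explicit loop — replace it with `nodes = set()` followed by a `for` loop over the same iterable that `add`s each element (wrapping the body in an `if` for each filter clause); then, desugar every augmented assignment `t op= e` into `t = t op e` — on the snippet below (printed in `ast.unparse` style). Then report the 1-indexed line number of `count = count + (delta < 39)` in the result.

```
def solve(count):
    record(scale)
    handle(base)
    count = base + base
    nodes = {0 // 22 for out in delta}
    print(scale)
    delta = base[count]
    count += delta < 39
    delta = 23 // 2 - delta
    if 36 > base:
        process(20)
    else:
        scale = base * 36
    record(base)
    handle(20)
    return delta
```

10

Transformed code:
def solve(count):
    record(scale)
    handle(base)
    count = base + base
    nodes = set()
    for out in delta:
        nodes.add(0 // 22)
    print(scale)
    delta = base[count]
    count = count + (delta < 39)
    delta = 23 // 2 - delta
    if 36 > base:
        process(20)
    else:
        scale = base * 36
    record(base)
    handle(20)
    return delta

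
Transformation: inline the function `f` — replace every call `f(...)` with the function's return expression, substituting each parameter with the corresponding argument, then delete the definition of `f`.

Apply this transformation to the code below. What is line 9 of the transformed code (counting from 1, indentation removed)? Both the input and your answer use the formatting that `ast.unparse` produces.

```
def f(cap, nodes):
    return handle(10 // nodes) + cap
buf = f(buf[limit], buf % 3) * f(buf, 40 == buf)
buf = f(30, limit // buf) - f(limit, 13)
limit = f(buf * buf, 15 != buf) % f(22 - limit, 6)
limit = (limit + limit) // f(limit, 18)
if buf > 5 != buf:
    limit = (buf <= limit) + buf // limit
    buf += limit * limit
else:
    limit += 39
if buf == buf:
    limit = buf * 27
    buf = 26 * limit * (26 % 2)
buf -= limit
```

Transformed code:
buf = (handle(10 // (buf % 3)) + buf[limit]) * (handle(10 // (40 == buf)) + buf)
buf = handle(10 // (limit // buf)) + 30 - (handle(10 // 13) + limit)
limit = (handle(10 // (15 != buf)) + buf * buf) % (handle(10 // 6) + (22 - limit))
limit = (limit + limit) // (handle(10 // 18) + limit)
if buf > 5 != buf:
    limit = (buf <= limit) + buf // limit
    buf += limit * limit
else:
    limit += 39
if buf == buf:
    limit = buf * 27
    buf = 26 * limit * (26 % 2)
buf -= limit

limit += 39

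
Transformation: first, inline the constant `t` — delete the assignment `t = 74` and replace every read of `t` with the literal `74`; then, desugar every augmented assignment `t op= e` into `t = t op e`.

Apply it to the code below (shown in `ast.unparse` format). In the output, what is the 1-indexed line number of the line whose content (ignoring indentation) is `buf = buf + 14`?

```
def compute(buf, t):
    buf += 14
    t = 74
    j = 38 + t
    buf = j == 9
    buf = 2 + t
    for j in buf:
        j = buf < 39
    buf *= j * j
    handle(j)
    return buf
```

2

Transformed code:
def compute(buf, t):
    buf = buf + 14
    j = 38 + 74
    buf = j == 9
    buf = 2 + 74
    for j in buf:
        j = buf < 39
    buf = buf * (j * j)
    handle(j)
    return buf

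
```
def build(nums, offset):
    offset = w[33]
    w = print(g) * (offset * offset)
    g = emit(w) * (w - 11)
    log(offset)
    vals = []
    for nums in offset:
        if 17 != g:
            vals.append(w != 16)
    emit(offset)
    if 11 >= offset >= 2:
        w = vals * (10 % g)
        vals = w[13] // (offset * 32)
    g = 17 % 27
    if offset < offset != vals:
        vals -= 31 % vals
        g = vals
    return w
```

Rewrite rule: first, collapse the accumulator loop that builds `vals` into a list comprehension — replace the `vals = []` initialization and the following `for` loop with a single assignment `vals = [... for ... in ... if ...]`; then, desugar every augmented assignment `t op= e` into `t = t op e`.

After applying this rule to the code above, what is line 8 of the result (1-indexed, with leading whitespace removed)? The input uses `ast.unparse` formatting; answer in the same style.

Transformed code:
def build(nums, offset):
    offset = w[33]
    w = print(g) * (offset * offset)
    g = emit(w) * (w - 11)
    log(offset)
    vals = [w != 16 for nums in offset if 17 != g]
    emit(offset)
    if 11 >= offset >= 2:
        w = vals * (10 % g)
        vals = w[13] // (offset * 32)
    g = 17 % 27
    if offset < offset != vals:
        vals = vals - 31 % vals
        g = vals
    return w

if 11 >= offset >= 2:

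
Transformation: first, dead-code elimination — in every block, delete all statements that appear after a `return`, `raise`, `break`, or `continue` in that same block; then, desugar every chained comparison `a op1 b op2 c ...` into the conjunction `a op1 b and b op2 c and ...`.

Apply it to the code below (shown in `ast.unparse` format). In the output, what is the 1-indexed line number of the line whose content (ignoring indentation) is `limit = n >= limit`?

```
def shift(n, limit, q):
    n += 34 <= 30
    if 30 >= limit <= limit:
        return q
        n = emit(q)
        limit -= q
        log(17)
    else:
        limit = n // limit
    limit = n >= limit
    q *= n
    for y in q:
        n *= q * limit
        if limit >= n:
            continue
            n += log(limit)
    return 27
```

Transformed code:
def shift(n, limit, q):
    n += 34 <= 30
    if 30 >= limit and limit <= limit:
        return q
    else:
        limit = n // limit
    limit = n >= limit
    q *= n
    for y in q:
        n *= q * limit
        if limit >= n:
            continue
    return 27

7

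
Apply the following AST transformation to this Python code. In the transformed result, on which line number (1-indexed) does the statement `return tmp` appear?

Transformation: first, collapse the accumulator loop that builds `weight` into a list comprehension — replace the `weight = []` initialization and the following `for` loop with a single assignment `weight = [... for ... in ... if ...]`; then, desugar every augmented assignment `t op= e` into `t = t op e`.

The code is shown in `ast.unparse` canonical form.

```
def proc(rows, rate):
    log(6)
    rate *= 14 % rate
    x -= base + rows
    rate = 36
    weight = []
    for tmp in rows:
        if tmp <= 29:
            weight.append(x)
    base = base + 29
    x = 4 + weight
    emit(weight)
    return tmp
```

Transformed code:
def proc(rows, rate):
    log(6)
    rate = rate * (14 % rate)
    x = x - (base + rows)
    rate = 36
    weight = [x for tmp in rows if tmp <= 29]
    base = base + 29
    x = 4 + weight
    emit(weight)
    return tmp

10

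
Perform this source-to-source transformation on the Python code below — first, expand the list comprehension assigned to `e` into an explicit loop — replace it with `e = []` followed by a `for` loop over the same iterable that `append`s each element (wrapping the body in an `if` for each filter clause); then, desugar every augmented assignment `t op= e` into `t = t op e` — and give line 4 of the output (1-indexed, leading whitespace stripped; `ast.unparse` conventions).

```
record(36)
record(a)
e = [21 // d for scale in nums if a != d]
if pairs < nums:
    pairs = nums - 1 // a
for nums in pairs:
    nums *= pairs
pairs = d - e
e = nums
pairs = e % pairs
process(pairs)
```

Transformed code:
record(36)
record(a)
e = []
for scale in nums:
    if a != d:
        e.append(21 // d)
if pairs < nums:
    pairs = nums - 1 // a
for nums in pairs:
    nums = nums * pairs
pairs = d - e
e = nums
pairs = e % pairs
process(pairs)

for scale in nums:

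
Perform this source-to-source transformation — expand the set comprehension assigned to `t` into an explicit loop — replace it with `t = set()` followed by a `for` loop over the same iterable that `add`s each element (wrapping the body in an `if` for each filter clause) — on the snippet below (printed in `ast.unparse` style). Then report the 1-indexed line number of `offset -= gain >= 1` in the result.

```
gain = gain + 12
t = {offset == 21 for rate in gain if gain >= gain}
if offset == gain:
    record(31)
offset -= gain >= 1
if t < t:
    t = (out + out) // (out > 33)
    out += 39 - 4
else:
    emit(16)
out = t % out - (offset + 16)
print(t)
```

Transformed code:
gain = gain + 12
t = set()
for rate in gain:
    if gain >= gain:
        t.add(offset == 21)
if offset == gain:
    record(31)
offset -= gain >= 1
if t < t:
    t = (out + out) // (out > 33)
    out += 39 - 4
else:
    emit(16)
out = t % out - (offset + 16)
print(t)

8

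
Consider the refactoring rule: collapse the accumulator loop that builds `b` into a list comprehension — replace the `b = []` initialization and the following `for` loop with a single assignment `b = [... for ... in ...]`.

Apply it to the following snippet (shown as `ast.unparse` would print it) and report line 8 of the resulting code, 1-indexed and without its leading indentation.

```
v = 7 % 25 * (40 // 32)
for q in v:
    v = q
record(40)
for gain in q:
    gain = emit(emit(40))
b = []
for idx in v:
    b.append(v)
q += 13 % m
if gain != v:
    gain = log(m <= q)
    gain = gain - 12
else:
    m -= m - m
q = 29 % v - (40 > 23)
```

q += 13 % m

Transformed code:
v = 7 % 25 * (40 // 32)
for q in v:
    v = q
record(40)
for gain in q:
    gain = emit(emit(40))
b = [v for idx in v]
q += 13 % m
if gain != v:
    gain = log(m <= q)
    gain = gain - 12
else:
    m -= m - m
q = 29 % v - (40 > 23)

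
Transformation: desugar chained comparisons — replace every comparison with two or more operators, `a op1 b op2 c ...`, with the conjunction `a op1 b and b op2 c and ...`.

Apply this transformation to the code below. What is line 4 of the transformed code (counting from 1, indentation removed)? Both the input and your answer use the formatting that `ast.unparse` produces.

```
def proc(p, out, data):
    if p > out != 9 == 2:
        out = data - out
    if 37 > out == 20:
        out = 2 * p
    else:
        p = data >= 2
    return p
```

if 37 > out and out == 20:

Transformed code:
def proc(p, out, data):
    if p > out and out != 9 and (9 == 2):
        out = data - out
    if 37 > out and out == 20:
        out = 2 * p
    else:
        p = data >= 2
    return p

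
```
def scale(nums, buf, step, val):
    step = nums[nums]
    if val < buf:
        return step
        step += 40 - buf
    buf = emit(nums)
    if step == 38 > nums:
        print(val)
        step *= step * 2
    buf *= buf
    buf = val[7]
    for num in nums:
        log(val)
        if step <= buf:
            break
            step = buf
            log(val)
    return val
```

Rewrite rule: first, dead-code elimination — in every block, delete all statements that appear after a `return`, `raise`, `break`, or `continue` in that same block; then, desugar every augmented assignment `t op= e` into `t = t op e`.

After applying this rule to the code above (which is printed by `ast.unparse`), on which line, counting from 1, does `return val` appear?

15

Transformed code:
def scale(nums, buf, step, val):
    step = nums[nums]
    if val < buf:
        return step
    buf = emit(nums)
    if step == 38 > nums:
        print(val)
        step = step * (step * 2)
    buf = buf * buf
    buf = val[7]
    for num in nums:
        log(val)
        if step <= buf:
            break
    return val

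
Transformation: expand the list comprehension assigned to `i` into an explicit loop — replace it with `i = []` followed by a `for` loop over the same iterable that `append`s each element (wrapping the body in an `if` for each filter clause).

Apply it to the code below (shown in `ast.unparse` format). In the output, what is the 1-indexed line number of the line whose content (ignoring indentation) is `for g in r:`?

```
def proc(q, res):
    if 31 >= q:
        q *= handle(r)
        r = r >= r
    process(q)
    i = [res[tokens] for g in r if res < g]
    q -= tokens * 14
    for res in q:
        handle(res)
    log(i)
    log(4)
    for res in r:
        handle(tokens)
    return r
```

7

Transformed code:
def proc(q, res):
    if 31 >= q:
        q *= handle(r)
        r = r >= r
    process(q)
    i = []
    for g in r:
        if res < g:
            i.append(res[tokens])
    q -= tokens * 14
    for res in q:
        handle(res)
    log(i)
    log(4)
    for res in r:
        handle(tokens)
    return r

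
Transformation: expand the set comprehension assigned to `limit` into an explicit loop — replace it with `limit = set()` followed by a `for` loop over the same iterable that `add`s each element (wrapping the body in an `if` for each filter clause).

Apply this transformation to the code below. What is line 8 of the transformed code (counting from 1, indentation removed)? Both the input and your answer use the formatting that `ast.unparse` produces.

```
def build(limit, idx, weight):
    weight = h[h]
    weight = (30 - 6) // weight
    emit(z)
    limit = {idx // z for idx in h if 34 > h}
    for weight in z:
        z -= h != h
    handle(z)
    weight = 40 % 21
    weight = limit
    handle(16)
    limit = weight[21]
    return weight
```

Transformed code:
def build(limit, idx, weight):
    weight = h[h]
    weight = (30 - 6) // weight
    emit(z)
    limit = set()
    for idx in h:
        if 34 > h:
            limit.add(idx // z)
    for weight in z:
        z -= h != h
    handle(z)
    weight = 40 % 21
    weight = limit
    handle(16)
    limit = weight[21]
    return weight

limit.add(idx // z)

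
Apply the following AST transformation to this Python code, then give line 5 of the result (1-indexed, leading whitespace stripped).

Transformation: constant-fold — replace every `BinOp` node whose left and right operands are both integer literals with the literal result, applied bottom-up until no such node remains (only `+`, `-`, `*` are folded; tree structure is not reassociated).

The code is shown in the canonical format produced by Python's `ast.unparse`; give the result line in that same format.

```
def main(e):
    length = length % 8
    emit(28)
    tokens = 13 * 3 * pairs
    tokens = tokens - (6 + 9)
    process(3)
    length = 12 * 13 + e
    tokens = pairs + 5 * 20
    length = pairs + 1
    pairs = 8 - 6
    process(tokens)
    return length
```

Transformed code:
def main(e):
    length = length % 8
    emit(28)
    tokens = 39 * pairs
    tokens = tokens - 15
    process(3)
    length = 156 + e
    tokens = pairs + 100
    length = pairs + 1
    pairs = 2
    process(tokens)
    return length

tokens = tokens - 15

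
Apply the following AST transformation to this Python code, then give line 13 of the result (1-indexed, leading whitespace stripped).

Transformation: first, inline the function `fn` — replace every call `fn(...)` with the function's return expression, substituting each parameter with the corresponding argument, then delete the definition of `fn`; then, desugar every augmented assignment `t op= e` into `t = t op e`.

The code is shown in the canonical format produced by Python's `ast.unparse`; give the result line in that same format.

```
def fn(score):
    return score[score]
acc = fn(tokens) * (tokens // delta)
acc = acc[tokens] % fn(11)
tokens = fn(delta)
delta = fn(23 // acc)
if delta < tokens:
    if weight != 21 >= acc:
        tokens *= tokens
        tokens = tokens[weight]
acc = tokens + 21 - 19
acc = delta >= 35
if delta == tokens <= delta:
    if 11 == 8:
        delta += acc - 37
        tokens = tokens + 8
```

delta = delta + (acc - 37)

Transformed code:
acc = tokens[tokens] * (tokens // delta)
acc = acc[tokens] % 11[11]
tokens = delta[delta]
delta = (23 // acc)[23 // acc]
if delta < tokens:
    if weight != 21 >= acc:
        tokens = tokens * tokens
        tokens = tokens[weight]
acc = tokens + 21 - 19
acc = delta >= 35
if delta == tokens <= delta:
    if 11 == 8:
        delta = delta + (acc - 37)
        tokens = tokens + 8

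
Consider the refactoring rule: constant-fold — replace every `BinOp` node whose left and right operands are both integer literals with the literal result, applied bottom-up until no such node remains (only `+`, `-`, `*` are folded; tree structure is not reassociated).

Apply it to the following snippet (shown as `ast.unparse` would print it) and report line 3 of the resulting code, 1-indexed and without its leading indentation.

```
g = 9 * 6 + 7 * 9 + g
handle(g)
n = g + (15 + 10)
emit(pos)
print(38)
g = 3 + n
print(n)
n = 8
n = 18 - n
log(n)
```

Transformed code:
g = 117 + g
handle(g)
n = g + 25
emit(pos)
print(38)
g = 3 + n
print(n)
n = 8
n = 18 - n
log(n)

n = g + 25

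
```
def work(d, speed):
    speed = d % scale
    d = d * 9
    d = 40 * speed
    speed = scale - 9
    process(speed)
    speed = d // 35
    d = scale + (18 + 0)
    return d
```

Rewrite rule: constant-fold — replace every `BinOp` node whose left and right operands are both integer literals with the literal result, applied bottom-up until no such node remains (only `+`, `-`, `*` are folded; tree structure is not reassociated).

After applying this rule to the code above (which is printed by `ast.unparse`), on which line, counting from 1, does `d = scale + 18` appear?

Transformed code:
def work(d, speed):
    speed = d % scale
    d = d * 9
    d = 40 * speed
    speed = scale - 9
    process(speed)
    speed = d // 35
    d = scale + 18
    return d

8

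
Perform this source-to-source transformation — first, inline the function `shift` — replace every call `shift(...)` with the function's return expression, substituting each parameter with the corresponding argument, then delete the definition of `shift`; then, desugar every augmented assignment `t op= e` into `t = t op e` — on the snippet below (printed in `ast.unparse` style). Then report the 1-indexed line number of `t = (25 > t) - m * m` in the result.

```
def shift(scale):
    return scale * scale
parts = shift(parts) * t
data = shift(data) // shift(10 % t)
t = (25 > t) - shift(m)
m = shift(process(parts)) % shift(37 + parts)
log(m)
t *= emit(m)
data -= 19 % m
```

3

Transformed code:
parts = parts * parts * t
data = data * data // (10 % t * (10 % t))
t = (25 > t) - m * m
m = process(parts) * process(parts) % ((37 + parts) * (37 + parts))
log(m)
t = t * emit(m)
data = data - 19 % m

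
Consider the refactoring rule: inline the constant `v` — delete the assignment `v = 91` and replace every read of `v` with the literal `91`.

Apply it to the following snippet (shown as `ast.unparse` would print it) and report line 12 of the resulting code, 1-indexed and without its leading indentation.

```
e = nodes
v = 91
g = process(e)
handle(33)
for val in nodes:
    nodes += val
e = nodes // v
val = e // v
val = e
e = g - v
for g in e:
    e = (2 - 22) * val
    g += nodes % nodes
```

g += nodes % nodes

Transformed code:
e = nodes
g = process(e)
handle(33)
for val in nodes:
    nodes += val
e = nodes // 91
val = e // 91
val = e
e = g - 91
for g in e:
    e = (2 - 22) * val
    g += nodes % nodes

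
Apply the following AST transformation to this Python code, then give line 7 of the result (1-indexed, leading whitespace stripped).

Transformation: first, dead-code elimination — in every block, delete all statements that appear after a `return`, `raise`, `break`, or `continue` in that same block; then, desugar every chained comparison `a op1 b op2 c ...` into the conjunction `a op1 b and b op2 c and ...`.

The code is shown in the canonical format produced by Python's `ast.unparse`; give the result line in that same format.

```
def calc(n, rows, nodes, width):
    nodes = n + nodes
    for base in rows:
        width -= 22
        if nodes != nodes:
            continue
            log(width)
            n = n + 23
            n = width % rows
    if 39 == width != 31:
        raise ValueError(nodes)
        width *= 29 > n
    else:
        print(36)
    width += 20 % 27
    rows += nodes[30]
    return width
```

if 39 == width and width != 31:

Transformed code:
def calc(n, rows, nodes, width):
    nodes = n + nodes
    for base in rows:
        width -= 22
        if nodes != nodes:
            continue
    if 39 == width and width != 31:
        raise ValueError(nodes)
    else:
        print(36)
    width += 20 % 27
    rows += nodes[30]
    return width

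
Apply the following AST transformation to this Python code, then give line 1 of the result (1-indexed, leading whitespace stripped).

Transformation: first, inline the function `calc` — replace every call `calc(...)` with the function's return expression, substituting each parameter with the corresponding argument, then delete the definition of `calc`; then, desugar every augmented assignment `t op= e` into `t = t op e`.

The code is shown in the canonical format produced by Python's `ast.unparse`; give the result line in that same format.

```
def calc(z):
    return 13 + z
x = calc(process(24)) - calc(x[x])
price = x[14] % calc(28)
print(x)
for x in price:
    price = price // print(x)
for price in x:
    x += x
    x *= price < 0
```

Transformed code:
x = 13 + process(24) - (13 + x[x])
price = x[14] % (13 + 28)
print(x)
for x in price:
    price = price // print(x)
for price in x:
    x = x + x
    x = x * (price < 0)

x = 13 + process(24) - (13 + x[x])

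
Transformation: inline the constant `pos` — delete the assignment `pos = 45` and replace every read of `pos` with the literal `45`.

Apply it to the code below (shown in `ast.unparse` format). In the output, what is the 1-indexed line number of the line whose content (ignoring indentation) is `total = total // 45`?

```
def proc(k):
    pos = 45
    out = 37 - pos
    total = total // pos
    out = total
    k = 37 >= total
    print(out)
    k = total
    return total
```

Transformed code:
def proc(k):
    out = 37 - 45
    total = total // 45
    out = total
    k = 37 >= total
    print(out)
    k = total
    return total

3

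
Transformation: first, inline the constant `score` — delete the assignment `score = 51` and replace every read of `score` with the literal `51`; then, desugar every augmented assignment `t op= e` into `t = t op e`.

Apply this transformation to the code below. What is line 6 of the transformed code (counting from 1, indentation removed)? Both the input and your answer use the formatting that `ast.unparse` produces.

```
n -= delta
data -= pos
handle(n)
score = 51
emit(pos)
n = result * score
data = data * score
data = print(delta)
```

Transformed code:
n = n - delta
data = data - pos
handle(n)
emit(pos)
n = result * 51
data = data * 51
data = print(delta)

data = data * 51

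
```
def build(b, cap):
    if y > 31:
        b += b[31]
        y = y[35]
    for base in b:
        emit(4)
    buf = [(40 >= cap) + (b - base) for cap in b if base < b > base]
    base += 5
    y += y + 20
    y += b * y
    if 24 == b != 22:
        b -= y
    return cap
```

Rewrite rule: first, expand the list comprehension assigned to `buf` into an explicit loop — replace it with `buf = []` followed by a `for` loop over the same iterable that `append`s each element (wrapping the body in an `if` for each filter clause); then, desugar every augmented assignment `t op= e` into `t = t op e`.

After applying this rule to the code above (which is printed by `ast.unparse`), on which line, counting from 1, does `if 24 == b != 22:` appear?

Transformed code:
def build(b, cap):
    if y > 31:
        b = b + b[31]
        y = y[35]
    for base in b:
        emit(4)
    buf = []
    for cap in b:
        if base < b > base:
            buf.append((40 >= cap) + (b - base))
    base = base + 5
    y = y + (y + 20)
    y = y + b * y
    if 24 == b != 22:
        b = b - y
    return cap

14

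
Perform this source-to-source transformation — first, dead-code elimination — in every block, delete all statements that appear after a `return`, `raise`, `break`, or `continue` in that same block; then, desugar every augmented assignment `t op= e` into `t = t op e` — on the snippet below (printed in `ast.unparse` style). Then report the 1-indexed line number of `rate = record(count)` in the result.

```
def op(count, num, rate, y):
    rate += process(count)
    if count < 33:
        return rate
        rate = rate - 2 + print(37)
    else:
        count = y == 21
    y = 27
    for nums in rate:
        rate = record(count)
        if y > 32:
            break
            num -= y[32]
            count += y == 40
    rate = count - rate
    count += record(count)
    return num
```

9

Transformed code:
def op(count, num, rate, y):
    rate = rate + process(count)
    if count < 33:
        return rate
    else:
        count = y == 21
    y = 27
    for nums in rate:
        rate = record(count)
        if y > 32:
            break
    rate = count - rate
    count = count + record(count)
    return num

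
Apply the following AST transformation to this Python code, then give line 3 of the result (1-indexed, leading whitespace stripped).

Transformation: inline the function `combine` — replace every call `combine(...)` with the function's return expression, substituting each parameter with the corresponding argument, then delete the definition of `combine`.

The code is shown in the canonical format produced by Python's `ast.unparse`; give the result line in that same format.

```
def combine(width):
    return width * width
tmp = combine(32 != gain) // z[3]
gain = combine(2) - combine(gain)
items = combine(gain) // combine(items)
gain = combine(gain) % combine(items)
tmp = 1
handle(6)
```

items = gain * gain // (items * items)

Transformed code:
tmp = (32 != gain) * (32 != gain) // z[3]
gain = 2 * 2 - gain * gain
items = gain * gain // (items * items)
gain = gain * gain % (items * items)
tmp = 1
handle(6)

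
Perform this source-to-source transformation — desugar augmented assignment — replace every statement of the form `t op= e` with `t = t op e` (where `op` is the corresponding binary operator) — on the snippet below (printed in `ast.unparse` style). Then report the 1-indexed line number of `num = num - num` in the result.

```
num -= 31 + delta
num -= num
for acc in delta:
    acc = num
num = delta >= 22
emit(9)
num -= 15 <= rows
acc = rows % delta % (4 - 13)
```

2

Transformed code:
num = num - (31 + delta)
num = num - num
for acc in delta:
    acc = num
num = delta >= 22
emit(9)
num = num - (15 <= rows)
acc = rows % delta % (4 - 13)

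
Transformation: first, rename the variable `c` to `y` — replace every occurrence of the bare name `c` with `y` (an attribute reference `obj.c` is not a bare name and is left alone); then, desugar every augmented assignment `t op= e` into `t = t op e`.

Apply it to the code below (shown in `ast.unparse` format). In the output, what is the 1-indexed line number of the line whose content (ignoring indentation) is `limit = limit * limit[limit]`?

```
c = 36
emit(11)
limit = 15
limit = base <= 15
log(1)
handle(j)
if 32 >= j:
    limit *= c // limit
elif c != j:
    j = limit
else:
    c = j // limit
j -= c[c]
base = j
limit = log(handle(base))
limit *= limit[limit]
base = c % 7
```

16

Transformed code:
y = 36
emit(11)
limit = 15
limit = base <= 15
log(1)
handle(j)
if 32 >= j:
    limit = limit * (y // limit)
elif y != j:
    j = limit
else:
    y = j // limit
j = j - y[y]
base = j
limit = log(handle(base))
limit = limit * limit[limit]
base = y % 7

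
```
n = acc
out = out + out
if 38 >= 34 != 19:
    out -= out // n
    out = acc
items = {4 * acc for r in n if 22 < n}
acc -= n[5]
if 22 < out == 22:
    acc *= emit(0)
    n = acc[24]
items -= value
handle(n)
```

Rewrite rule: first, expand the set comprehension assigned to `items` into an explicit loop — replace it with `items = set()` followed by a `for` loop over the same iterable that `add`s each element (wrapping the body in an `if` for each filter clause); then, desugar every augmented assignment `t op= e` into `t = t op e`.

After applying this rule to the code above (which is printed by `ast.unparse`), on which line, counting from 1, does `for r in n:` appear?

Transformed code:
n = acc
out = out + out
if 38 >= 34 != 19:
    out = out - out // n
    out = acc
items = set()
for r in n:
    if 22 < n:
        items.add(4 * acc)
acc = acc - n[5]
if 22 < out == 22:
    acc = acc * emit(0)
    n = acc[24]
items = items - value
handle(n)

7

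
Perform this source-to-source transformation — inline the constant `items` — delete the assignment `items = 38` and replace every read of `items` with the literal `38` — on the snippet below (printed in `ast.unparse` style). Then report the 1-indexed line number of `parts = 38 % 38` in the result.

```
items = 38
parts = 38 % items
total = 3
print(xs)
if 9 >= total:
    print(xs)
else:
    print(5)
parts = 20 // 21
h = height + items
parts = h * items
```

1

Transformed code:
parts = 38 % 38
total = 3
print(xs)
if 9 >= total:
    print(xs)
else:
    print(5)
parts = 20 // 21
h = height + 38
parts = h * 38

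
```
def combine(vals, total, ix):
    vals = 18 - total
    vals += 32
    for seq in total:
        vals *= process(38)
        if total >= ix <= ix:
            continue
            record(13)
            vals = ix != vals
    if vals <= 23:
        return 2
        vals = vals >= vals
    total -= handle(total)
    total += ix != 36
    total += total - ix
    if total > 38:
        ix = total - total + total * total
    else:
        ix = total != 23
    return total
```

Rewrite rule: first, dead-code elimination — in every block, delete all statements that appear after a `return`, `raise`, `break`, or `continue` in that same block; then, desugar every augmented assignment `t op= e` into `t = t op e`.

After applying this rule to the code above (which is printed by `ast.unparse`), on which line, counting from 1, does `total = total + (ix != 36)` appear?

Transformed code:
def combine(vals, total, ix):
    vals = 18 - total
    vals = vals + 32
    for seq in total:
        vals = vals * process(38)
        if total >= ix <= ix:
            continue
    if vals <= 23:
        return 2
    total = total - handle(total)
    total = total + (ix != 36)
    total = total + (total - ix)
    if total > 38:
        ix = total - total + total * total
    else:
        ix = total != 23
    return total

11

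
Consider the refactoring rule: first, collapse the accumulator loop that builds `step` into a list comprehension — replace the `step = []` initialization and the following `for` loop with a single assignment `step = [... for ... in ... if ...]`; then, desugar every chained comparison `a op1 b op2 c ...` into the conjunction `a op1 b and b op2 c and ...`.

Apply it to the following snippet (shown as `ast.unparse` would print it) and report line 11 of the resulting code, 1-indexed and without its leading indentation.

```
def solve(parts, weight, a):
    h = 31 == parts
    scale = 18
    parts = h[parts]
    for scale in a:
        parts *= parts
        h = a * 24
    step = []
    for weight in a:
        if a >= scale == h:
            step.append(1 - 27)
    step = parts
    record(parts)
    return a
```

return a

Transformed code:
def solve(parts, weight, a):
    h = 31 == parts
    scale = 18
    parts = h[parts]
    for scale in a:
        parts *= parts
        h = a * 24
    step = [1 - 27 for weight in a if a >= scale and scale == h]
    step = parts
    record(parts)
    return a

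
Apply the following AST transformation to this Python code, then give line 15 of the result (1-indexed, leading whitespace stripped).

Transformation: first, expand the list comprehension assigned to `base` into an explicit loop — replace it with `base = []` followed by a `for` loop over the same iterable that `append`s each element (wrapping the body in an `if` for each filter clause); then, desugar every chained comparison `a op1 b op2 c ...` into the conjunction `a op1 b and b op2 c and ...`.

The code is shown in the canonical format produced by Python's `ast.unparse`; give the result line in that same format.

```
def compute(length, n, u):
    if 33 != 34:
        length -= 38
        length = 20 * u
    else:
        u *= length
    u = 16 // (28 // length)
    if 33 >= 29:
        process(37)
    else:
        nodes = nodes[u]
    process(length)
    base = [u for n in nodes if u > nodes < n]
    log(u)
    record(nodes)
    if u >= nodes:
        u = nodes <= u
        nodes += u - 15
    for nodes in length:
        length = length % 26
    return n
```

Transformed code:
def compute(length, n, u):
    if 33 != 34:
        length -= 38
        length = 20 * u
    else:
        u *= length
    u = 16 // (28 // length)
    if 33 >= 29:
        process(37)
    else:
        nodes = nodes[u]
    process(length)
    base = []
    for n in nodes:
        if u > nodes and nodes < n:
            base.append(u)
    log(u)
    record(nodes)
    if u >= nodes:
        u = nodes <= u
        nodes += u - 15
    for nodes in length:
        length = length % 26
    return n

if u > nodes and nodes < n:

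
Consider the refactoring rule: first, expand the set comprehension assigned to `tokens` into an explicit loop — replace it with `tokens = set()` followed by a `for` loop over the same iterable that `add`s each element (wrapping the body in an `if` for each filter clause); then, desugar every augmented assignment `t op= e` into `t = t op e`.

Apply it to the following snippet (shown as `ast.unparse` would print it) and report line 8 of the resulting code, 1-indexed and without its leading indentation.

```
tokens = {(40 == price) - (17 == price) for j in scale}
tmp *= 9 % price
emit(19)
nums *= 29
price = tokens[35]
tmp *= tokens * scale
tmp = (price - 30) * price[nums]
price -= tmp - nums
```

tmp = tmp * (tokens * scale)

Transformed code:
tokens = set()
for j in scale:
    tokens.add((40 == price) - (17 == price))
tmp = tmp * (9 % price)
emit(19)
nums = nums * 29
price = tokens[35]
tmp = tmp * (tokens * scale)
tmp = (price - 30) * price[nums]
price = price - (tmp - nums)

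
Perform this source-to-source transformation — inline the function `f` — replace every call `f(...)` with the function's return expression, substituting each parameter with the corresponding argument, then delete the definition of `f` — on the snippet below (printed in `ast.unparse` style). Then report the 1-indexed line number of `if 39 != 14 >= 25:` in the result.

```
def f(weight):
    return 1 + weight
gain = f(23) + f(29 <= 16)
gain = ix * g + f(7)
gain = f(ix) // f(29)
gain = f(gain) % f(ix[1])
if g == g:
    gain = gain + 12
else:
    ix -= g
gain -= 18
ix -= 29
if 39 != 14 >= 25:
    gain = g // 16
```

11

Transformed code:
gain = 1 + 23 + (1 + (29 <= 16))
gain = ix * g + (1 + 7)
gain = (1 + ix) // (1 + 29)
gain = (1 + gain) % (1 + ix[1])
if g == g:
    gain = gain + 12
else:
    ix -= g
gain -= 18
ix -= 29
if 39 != 14 >= 25:
    gain = g // 16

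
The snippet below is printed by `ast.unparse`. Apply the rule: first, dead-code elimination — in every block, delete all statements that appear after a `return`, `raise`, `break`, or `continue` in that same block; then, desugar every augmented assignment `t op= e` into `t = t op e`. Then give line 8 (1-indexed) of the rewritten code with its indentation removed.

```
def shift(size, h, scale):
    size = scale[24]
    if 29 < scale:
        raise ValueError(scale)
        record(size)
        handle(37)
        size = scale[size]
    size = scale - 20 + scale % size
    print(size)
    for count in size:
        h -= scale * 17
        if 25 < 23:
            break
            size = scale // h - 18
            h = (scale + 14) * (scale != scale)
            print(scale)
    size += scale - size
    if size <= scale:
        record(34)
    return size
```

h = h - scale * 17

Transformed code:
def shift(size, h, scale):
    size = scale[24]
    if 29 < scale:
        raise ValueError(scale)
    size = scale - 20 + scale % size
    print(size)
    for count in size:
        h = h - scale * 17
        if 25 < 23:
            break
    size = size + (scale - size)
    if size <= scale:
        record(34)
    return size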